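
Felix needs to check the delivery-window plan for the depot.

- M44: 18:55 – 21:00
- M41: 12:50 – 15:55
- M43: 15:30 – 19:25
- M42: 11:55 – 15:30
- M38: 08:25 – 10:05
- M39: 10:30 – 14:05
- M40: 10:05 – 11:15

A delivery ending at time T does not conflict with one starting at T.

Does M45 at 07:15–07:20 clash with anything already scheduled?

M38: starts 08:25 at or after M45 ends 07:20 → clear.
M40: starts 10:05 at or after M45 ends 07:20 → clear.
M39: starts 10:30 at or after M45 ends 07:20 → clear.
M42: starts 11:55 at or after M45 ends 07:20 → clear.
M41: starts 12:50 at or after M45 ends 07:20 → clear.
M43: starts 15:30 at or after M45 ends 07:20 → clear.
M44: starts 18:55 at or after M45 ends 07:20 → clear.

No — it doesn't clash with anything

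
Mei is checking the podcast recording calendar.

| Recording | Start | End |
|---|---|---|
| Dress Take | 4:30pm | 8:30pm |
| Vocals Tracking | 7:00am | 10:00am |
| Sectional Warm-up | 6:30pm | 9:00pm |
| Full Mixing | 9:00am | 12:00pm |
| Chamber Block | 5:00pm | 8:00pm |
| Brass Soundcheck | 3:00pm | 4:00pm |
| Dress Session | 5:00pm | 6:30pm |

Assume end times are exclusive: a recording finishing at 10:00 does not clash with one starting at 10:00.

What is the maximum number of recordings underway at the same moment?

3

Sweep the timeline, counting +1 at each start and −1 at each end (ends before starts at a tie):
7:00am start Vocals Tracking → 1
9:00am start Full Mixing → 2
10:00am end Vocals Tracking → 1
12:00pm end Full Mixing → 0
3:00pm start Brass Soundcheck → 1
4:00pm end Brass Soundcheck → 0
4:30pm start Dress Take → 1
5:00pm start Chamber Block → 2
5:00pm start Dress Session → 3
6:30pm end Dress Session → 2
6:30pm start Sectional Warm-up → 3
8:00pm end Chamber Block → 2
8:30pm end Dress Take → 1
9:00pm end Sectional Warm-up → 0
Peak is 3, at 5:00pm (Chamber Block, Dress Session, Dress Take).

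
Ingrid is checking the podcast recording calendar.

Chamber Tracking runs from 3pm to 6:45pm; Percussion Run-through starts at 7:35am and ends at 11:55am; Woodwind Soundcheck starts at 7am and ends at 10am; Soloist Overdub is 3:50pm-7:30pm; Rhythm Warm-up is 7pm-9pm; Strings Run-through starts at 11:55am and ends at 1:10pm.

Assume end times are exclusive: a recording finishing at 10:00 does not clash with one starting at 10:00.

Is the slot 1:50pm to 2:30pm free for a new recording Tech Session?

Yes — the slot is free

Woodwind Soundcheck: ends 10am at or before Tech Session starts 1:50pm → clear.
Percussion Run-through: ends 11:55am at or before Tech Session starts 1:50pm → clear.
Strings Run-through: ends 1:10pm at or before Tech Session starts 1:50pm → clear.
Chamber Tracking: starts 3pm at or after Tech Session ends 2:30pm → clear.
Soloist Overdub: starts 3:50pm at or after Tech Session ends 2:30pm → clear.
Rhythm Warm-up: starts 7pm at or after Tech Session ends 2:30pm → clear.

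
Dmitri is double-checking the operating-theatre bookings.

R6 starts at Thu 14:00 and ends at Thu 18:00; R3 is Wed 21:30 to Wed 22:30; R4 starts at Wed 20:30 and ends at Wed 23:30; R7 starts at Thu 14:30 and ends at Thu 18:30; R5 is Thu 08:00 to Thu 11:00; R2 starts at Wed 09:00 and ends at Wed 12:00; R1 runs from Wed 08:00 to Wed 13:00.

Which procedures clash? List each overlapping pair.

Sorted by start: R1, R2, R4, R3, R5, R6, R7.
R2 starts before R1 ends → R1 and R2 overlap.
R4 starts after R1 ends; R1 is clear from here.
R4 starts after R2 ends; R2 is clear from here.
R3 starts before R4 ends → R4 and R3 overlap.
R5 starts after R4 ends; R4 is clear from here.
R5 starts after R3 ends; R3 is clear from here.
R6 starts after R5 ends; R5 is clear from here.
R7 starts before R6 ends → R6 and R7 overlap.

R1 & R2, R3 & R4, R6 & R7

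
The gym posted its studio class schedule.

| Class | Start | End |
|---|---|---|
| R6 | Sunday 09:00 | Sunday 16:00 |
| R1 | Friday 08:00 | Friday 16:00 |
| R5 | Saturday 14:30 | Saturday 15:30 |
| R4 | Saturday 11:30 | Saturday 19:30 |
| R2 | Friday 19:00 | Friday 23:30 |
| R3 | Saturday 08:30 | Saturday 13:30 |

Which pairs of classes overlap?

R3 & R4, R4 & R5

Sorted by start: R1, R2, R3, R4, R5, R6.
R2 starts after R1 ends — done with R1.
R3 starts after R2 ends — done with R2.
R4 starts before R3 ends → R3 and R4 overlap.
R5 starts after R3 ends — done with R3.
R5 starts before R4 ends → R4 and R5 overlap.
R6 starts after R4 ends.
R6 starts after R5 ends.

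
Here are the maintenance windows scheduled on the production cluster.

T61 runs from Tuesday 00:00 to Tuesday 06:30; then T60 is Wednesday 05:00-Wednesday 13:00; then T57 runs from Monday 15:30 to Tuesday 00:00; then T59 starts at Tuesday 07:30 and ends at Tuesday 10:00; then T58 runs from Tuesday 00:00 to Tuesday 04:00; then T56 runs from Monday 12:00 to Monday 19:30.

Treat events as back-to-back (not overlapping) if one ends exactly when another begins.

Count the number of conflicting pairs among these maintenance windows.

Sorted by start: T56, T57, T58, T61, T59, T60.
T57 starts before T56 ends → T56 and T57 overlap.
T58 starts after T56 ends; T56 is clear from here.
T58 starts exactly when T57 ends (back-to-back, no overlap); T57 is clear from here.
T61 starts before T58 ends → T58 and T61 overlap.
T59 starts after T58 ends; T58 is clear from here.
T59 starts after T61 ends; T61 is clear from here.
T60 starts after T59 ends.
Overlapping pairs: T56 & T57, T58 & T61 — 2 in total.

2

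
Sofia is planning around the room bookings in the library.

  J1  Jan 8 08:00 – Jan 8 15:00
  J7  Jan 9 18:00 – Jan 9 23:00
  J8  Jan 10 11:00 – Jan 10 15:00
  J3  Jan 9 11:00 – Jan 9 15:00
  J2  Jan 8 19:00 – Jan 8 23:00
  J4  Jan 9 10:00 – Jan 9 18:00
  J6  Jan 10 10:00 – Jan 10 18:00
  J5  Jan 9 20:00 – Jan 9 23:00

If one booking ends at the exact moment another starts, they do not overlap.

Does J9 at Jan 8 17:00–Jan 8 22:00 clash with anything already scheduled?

Yes — it overlaps J2

J1: ends Jan 8 15:00 at or before J9 starts Jan 8 17:00 → clear.
J2: starts Jan 8 19:00 before J9 ends Jan 8 22:00, and ends Jan 8 23:00 after J9 starts Jan 8 17:00 → overlap.
J4: starts Jan 9 10:00 at or after J9 ends Jan 8 22:00 → clear.
J3: starts Jan 9 11:00 at or after J9 ends Jan 8 22:00 → clear.
J7: starts Jan 9 18:00 at or after J9 ends Jan 8 22:00 → clear.
J5: starts Jan 9 20:00 at or after J9 ends Jan 8 22:00 → clear.
J6: starts Jan 10 10:00 at or after J9 ends Jan 8 22:00 → clear.
J8: starts Jan 10 11:00 at or after J9 ends Jan 8 22:00 → clear.
J9 overlaps J2.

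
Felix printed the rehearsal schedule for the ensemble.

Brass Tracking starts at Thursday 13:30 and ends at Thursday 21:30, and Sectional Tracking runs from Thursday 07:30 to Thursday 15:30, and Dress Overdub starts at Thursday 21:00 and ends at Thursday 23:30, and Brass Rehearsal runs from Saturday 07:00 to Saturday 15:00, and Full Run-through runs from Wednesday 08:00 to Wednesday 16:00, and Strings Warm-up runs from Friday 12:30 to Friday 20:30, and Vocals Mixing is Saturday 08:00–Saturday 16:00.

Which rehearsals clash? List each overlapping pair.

Sorted by start: Full Run-through, Sectional Tracking, Brass Tracking, Dress Overdub, Strings Warm-up, Brass Rehearsal, Vocals Mixing.
Sectional Tracking starts after Full Run-through ends — done with Full Run-through.
Brass Tracking starts before Sectional Tracking ends → Sectional Tracking and Brass Tracking overlap.
Dress Overdub starts after Sectional Tracking ends — done with Sectional Tracking.
Dress Overdub starts before Brass Tracking ends → Brass Tracking and Dress Overdub overlap.
Strings Warm-up starts after Brass Tracking ends — done with Brass Tracking.
Strings Warm-up starts after Dress Overdub ends — done with Dress Overdub.
Brass Rehearsal starts after Strings Warm-up ends — done with Strings Warm-up.
Vocals Mixing starts before Brass Rehearsal ends → Brass Rehearsal and Vocals Mixing overlap.

Brass Rehearsal & Vocals Mixing, Brass Tracking & Dress Overdub, Brass Tracking & Sectional Tracking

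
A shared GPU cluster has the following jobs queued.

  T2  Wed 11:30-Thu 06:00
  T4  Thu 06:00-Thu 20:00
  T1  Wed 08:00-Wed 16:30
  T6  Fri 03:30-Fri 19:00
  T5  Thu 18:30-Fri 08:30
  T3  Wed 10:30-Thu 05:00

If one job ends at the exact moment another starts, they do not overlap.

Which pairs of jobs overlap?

T1 & T2, T1 & T3, T2 & T3, T4 & T5, T5 & T6

Two intervals overlap when each starts before the other ends.
Sorted by start: T1, T3, T2, T4, T5, T6.
T3 starts before T1 ends → T1 and T3 overlap.
T2 starts before T1 ends → T1 and T2 overlap.
T4 starts after T1 ends; T1 is clear from here.
T2 starts before T3 ends → T3 and T2 overlap.
T4 starts after T3 ends; T3 is clear from here.
T4 starts exactly when T2 ends (back-to-back, no overlap); T2 is clear from here.
T5 starts before T4 ends → T4 and T5 overlap.
T6 starts after T4 ends.
T6 starts before T5 ends → T5 and T6 overlap.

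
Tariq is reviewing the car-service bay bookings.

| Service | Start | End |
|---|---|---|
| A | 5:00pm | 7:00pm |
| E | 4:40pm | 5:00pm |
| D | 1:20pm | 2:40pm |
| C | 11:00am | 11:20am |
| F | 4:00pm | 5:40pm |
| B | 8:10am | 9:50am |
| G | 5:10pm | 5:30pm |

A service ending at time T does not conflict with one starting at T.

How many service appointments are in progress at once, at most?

3

Sweep the timeline, counting +1 at each start and −1 at each end (ends before starts at a tie):
8:10am start B → 1
9:50am end B → 0
11:00am start C → 1
11:20am end C → 0
1:20pm start D → 1
2:40pm end D → 0
4:00pm start F → 1
4:40pm start E → 2
5:00pm end E → 1
5:00pm start A → 2
5:10pm start G → 3
5:30pm end G → 2
5:40pm end F → 1
7:00pm end A → 0
Peak is 3, at 5:10pm (A, F, G).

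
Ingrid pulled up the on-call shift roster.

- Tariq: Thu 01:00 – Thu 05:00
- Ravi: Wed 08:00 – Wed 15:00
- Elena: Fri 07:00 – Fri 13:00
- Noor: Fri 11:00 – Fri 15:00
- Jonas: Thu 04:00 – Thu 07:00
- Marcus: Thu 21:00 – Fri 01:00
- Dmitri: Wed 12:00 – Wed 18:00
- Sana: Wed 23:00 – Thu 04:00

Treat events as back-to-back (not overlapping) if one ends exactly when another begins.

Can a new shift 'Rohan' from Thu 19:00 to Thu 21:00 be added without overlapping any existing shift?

Yes — the slot is free

Ravi: ends Wed 15:00 at or before Rohan starts Thu 19:00 → clear.
Dmitri: ends Wed 18:00 at or before Rohan starts Thu 19:00 → clear.
Sana: ends Thu 04:00 at or before Rohan starts Thu 19:00 → clear.
Tariq: ends Thu 05:00 at or before Rohan starts Thu 19:00 → clear.
Jonas: ends Thu 07:00 at or before Rohan starts Thu 19:00 → clear.
Marcus: starts Thu 21:00 at or after Rohan ends Thu 21:00 → clear.
Elena: starts Fri 07:00 at or after Rohan ends Thu 21:00 → clear.
Noor: starts Fri 11:00 at or after Rohan ends Thu 21:00 → clear.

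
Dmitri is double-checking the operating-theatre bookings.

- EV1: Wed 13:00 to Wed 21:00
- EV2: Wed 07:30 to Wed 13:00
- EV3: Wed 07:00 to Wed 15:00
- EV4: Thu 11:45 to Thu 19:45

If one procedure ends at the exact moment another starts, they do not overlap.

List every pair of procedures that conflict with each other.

EV1 & EV3, EV2 & EV3

Two intervals overlap when each starts before the other ends.
Sorted by start: EV3, EV2, EV1, EV4.
EV2 starts before EV3 ends → EV3 and EV2 overlap.
EV1 starts before EV3 ends → EV3 and EV1 overlap.
EV4 starts after EV3 ends.
EV1 starts exactly when EV2 ends (back-to-back, no overlap) — done with EV2.
EV4 starts after EV1 ends.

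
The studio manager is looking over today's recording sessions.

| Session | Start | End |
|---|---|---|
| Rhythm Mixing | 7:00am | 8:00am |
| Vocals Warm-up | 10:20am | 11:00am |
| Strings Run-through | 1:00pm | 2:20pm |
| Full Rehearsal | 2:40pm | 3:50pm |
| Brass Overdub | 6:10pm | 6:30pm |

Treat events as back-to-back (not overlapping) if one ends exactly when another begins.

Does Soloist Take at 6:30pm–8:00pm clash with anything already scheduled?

Rhythm Mixing: ends 8:00am at or before Soloist Take starts 6:30pm → clear.
Vocals Warm-up: ends 11:00am at or before Soloist Take starts 6:30pm → clear.
Strings Run-through: ends 2:20pm at or before Soloist Take starts 6:30pm → clear.
Full Rehearsal: ends 3:50pm at or before Soloist Take starts 6:30pm → clear.
Brass Overdub: ends 6:30pm at or before Soloist Take starts 6:30pm → clear.

No — it doesn't clash with anything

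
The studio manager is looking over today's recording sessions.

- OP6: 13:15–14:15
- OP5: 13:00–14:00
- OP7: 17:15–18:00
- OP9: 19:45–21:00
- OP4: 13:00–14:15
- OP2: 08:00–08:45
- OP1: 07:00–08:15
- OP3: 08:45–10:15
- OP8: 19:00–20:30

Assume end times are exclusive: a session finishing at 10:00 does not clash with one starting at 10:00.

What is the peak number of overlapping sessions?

3

Walk through starts and ends in time order (an end at T is processed before a start at T):
07:00 start OP1 → 1
08:00 start OP2 → 2
08:15 end OP1 → 1
08:45 end OP2 → 0
08:45 start OP3 → 1
10:15 end OP3 → 0
13:00 start OP4 → 1
13:00 start OP5 → 2
13:15 start OP6 → 3
14:00 end OP5 → 2
14:15 end OP4 → 1
14:15 end OP6 → 0
17:15 start OP7 → 1
18:00 end OP7 → 0
19:00 start OP8 → 1
19:45 start OP9 → 2
20:30 end OP8 → 1
21:00 end OP9 → 0
Peak is 3, at 13:15 (OP4, OP5, OP6).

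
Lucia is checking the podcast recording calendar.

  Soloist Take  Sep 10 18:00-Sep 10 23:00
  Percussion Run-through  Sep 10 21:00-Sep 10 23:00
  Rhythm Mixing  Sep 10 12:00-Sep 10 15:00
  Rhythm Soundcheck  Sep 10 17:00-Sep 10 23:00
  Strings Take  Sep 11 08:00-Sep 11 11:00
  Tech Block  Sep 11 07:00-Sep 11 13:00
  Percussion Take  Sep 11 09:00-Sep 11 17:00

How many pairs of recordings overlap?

6

Two intervals overlap when each starts before the other ends.
Sorted by start: Rhythm Mixing, Rhythm Soundcheck, Soloist Take, Percussion Run-through, Tech Block, Strings Take, Percussion Take.
Rhythm Soundcheck starts after Rhythm Mixing ends — done with Rhythm Mixing.
Soloist Take starts before Rhythm Soundcheck ends → Rhythm Soundcheck and Soloist Take overlap.
Percussion Run-through starts before Rhythm Soundcheck ends → Rhythm Soundcheck and Percussion Run-through overlap.
Tech Block starts after Rhythm Soundcheck ends — done with Rhythm Soundcheck.
Percussion Run-through starts before Soloist Take ends → Soloist Take and Percussion Run-through overlap.
Tech Block starts after Soloist Take ends — done with Soloist Take.
Tech Block starts after Percussion Run-through ends — done with Percussion Run-through.
Strings Take starts before Tech Block ends → Tech Block and Strings Take overlap.
Percussion Take starts before Tech Block ends → Tech Block and Percussion Take overlap.
Percussion Take starts before Strings Take ends → Strings Take and Percussion Take overlap.
Overlapping pairs: Percussion Run-through & Rhythm Soundcheck, Percussion Run-through & Soloist Take, Percussion Take & Strings Take, Percussion Take & Tech Block, Rhythm Soundcheck & Soloist Take, Strings Take & Tech Block — 6 in total.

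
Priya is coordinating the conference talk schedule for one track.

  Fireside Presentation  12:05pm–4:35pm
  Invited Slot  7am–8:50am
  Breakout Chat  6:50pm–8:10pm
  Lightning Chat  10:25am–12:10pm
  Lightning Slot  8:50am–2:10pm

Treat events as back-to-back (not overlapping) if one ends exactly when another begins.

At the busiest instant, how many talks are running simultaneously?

Sweep the timeline, counting +1 at each start and −1 at each end (ends before starts at a tie):
7am start Invited Slot → 1
8:50am end Invited Slot → 0
8:50am start Lightning Slot → 1
10:25am start Lightning Chat → 2
12:05pm start Fireside Presentation → 3
12:10pm end Lightning Chat → 2
2:10pm end Lightning Slot → 1
4:35pm end Fireside Presentation → 0
6:50pm start Breakout Chat → 1
8:10pm end Breakout Chat → 0
Peak is 3, at 12:05pm (Fireside Presentation, Lightning Chat, Lightning Slot).

3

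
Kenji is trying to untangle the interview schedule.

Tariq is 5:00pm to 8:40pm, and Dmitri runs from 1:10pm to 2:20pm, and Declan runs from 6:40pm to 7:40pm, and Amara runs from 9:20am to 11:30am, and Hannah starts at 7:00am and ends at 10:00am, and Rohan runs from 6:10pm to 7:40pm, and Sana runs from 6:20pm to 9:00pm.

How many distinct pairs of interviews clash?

7

Sorted by start: Hannah, Amara, Dmitri, Tariq, Rohan, Sana, Declan.
Amara starts before Hannah ends → Hannah and Amara overlap.
Dmitri starts after Hannah ends, so nothing later overlaps Hannah either.
Dmitri starts after Amara ends, so nothing later overlaps Amara either.
Tariq starts after Dmitri ends, so nothing later overlaps Dmitri either.
Rohan starts before Tariq ends → Tariq and Rohan overlap.
Sana starts before Tariq ends → Tariq and Sana overlap.
Declan starts before Tariq ends → Tariq and Declan overlap.
Sana starts before Rohan ends → Rohan and Sana overlap.
Declan starts before Rohan ends → Rohan and Declan overlap.
Declan starts before Sana ends → Sana and Declan overlap.
Overlapping pairs: Amara & Hannah, Declan & Rohan, Declan & Sana, Declan & Tariq, Rohan & Sana, Rohan & Tariq, Sana & Tariq — 7 in total.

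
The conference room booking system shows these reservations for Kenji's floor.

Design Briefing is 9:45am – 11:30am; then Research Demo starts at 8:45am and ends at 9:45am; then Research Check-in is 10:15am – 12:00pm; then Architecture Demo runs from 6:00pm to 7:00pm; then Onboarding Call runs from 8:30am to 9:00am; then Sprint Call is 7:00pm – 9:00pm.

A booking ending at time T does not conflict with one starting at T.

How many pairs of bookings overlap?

2

Sorted by start: Onboarding Call, Research Demo, Design Briefing, Research Check-in, Architecture Demo, Sprint Call.
Research Demo starts before Onboarding Call ends → Onboarding Call and Research Demo overlap.
Design Briefing starts after Onboarding Call ends — done with Onboarding Call.
Design Briefing starts exactly when Research Demo ends (back-to-back, no overlap) — done with Research Demo.
Research Check-in starts before Design Briefing ends → Design Briefing and Research Check-in overlap.
Architecture Demo starts after Design Briefing ends — done with Design Briefing.
Architecture Demo starts after Research Check-in ends — done with Research Check-in.
Sprint Call starts exactly when Architecture Demo ends (back-to-back, no overlap).
Overlapping pairs: Design Briefing & Research Check-in, Onboarding Call & Research Demo — 2 in total.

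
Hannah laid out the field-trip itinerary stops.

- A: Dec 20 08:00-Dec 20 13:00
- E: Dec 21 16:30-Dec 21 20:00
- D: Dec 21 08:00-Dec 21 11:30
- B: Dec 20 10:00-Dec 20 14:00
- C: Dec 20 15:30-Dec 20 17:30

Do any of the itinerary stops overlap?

Yes

Sorted by start: A, B, C, D, E.
B starts before A ends → A and B overlap.
That's a conflict, so the schedule is not conflict-free.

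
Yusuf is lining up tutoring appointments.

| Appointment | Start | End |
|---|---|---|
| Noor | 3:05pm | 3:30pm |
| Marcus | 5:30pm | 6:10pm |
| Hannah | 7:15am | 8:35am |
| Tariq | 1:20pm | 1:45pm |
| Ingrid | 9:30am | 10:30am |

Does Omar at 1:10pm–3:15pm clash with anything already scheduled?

Yes — it overlaps Noor, Tariq

Hannah: ends 8:35am at or before Omar starts 1:10pm → clear.
Ingrid: ends 10:30am at or before Omar starts 1:10pm → clear.
Tariq: starts 1:20pm before Omar ends 3:15pm, and ends 1:45pm after Omar starts 1:10pm → overlap.
Noor: starts 3:05pm before Omar ends 3:15pm, and ends 3:30pm after Omar starts 1:10pm → overlap.
Marcus: starts 5:30pm at or after Omar ends 3:15pm → clear.
Omar overlaps Tariq, Noor.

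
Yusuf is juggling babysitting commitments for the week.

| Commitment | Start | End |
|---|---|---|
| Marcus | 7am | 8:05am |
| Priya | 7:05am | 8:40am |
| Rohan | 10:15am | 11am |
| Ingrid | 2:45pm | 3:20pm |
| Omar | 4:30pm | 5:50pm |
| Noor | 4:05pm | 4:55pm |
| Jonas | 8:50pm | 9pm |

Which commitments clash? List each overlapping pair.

Marcus & Priya, Noor & Omar

Sorted by start: Marcus, Priya, Rohan, Ingrid, Noor, Omar, Jonas.
Priya starts before Marcus ends → Marcus and Priya overlap.
Rohan starts after Marcus ends; Marcus is clear from here.
Rohan starts after Priya ends; Priya is clear from here.
Ingrid starts after Rohan ends; Rohan is clear from here.
Noor starts after Ingrid ends; Ingrid is clear from here.
Omar starts before Noor ends → Noor and Omar overlap.
Jonas starts after Noor ends.
Jonas starts after Omar ends.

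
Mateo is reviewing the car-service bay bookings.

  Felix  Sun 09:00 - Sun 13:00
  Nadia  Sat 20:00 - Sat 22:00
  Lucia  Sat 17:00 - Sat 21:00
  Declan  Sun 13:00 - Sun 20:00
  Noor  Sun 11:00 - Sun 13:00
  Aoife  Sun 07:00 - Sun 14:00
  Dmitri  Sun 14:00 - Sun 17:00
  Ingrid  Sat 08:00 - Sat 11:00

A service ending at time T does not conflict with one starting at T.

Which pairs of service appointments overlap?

Sorted by start: Ingrid, Lucia, Nadia, Aoife, Felix, Noor, Declan, Dmitri.
Lucia starts after Ingrid ends — done with Ingrid.
Nadia starts before Lucia ends → Lucia and Nadia overlap.
Aoife starts after Lucia ends — done with Lucia.
Aoife starts after Nadia ends — done with Nadia.
Felix starts before Aoife ends → Aoife and Felix overlap.
Noor starts before Aoife ends → Aoife and Noor overlap.
Declan starts before Aoife ends → Aoife and Declan overlap.
Dmitri starts exactly when Aoife ends (back-to-back, no overlap).
Noor starts before Felix ends → Felix and Noor overlap.
Declan starts exactly when Felix ends (back-to-back, no overlap) — done with Felix.
Declan starts exactly when Noor ends (back-to-back, no overlap) — done with Noor.
Dmitri starts before Declan ends → Declan and Dmitri overlap.

Aoife & Declan, Aoife & Felix, Aoife & Noor, Declan & Dmitri, Felix & Noor, Lucia & Nadia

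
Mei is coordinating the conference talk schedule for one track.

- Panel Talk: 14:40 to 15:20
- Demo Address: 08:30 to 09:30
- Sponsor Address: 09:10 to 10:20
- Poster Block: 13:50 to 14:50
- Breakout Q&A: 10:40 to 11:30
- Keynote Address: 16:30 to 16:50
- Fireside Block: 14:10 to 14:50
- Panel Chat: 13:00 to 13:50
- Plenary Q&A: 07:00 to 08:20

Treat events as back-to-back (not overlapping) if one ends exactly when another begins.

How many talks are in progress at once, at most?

3

Sort all start/end points and keep a running count:
07:00 start Plenary Q&A → 1
08:20 end Plenary Q&A → 0
08:30 start Demo Address → 1
09:10 start Sponsor Address → 2
09:30 end Demo Address → 1
10:20 end Sponsor Address → 0
10:40 start Breakout Q&A → 1
11:30 end Breakout Q&A → 0
13:00 start Panel Chat → 1
13:50 end Panel Chat → 0
13:50 start Poster Block → 1
14:10 start Fireside Block → 2
14:40 start Panel Talk → 3
14:50 end Fireside Block → 2
14:50 end Poster Block → 1
15:20 end Panel Talk → 0
16:30 start Keynote Address → 1
16:50 end Keynote Address → 0
Peak is 3, at 14:40 (Fireside Block, Panel Talk, Poster Block).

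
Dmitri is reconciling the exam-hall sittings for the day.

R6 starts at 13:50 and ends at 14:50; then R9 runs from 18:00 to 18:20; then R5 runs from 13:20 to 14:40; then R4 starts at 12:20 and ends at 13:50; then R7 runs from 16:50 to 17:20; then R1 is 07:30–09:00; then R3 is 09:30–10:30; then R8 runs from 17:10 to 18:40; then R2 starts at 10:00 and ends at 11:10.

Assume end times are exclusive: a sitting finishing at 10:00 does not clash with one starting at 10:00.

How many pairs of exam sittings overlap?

Two intervals overlap when each starts before the other ends.
Sorted by start: R1, R3, R2, R4, R5, R6, R7, R8, R9.
R3 starts after R1 ends, so R1 has no further overlaps.
R2 starts before R3 ends → R3 and R2 overlap.
R4 starts after R3 ends, so R3 has no further overlaps.
R4 starts after R2 ends, so R2 has no further overlaps.
R5 starts before R4 ends → R4 and R5 overlap.
R6 starts exactly when R4 ends (back-to-back, no overlap), so R4 has no further overlaps.
R6 starts before R5 ends → R5 and R6 overlap.
R7 starts after R5 ends, so R5 has no further overlaps.
R7 starts after R6 ends, so R6 has no further overlaps.
R8 starts before R7 ends → R7 and R8 overlap.
R9 starts after R7 ends.
R9 starts before R8 ends → R8 and R9 overlap.
Overlapping pairs: R2 & R3, R4 & R5, R5 & R6, R7 & R8, R8 & R9 — 5 in total.

5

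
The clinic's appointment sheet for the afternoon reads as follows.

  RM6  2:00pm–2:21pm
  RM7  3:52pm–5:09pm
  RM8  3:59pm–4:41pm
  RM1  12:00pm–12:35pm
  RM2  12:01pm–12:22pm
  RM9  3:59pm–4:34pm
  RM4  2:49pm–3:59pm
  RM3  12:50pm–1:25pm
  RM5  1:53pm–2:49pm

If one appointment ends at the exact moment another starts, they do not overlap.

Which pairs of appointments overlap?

Sorted by start: RM1, RM2, RM3, RM5, RM6, RM4, RM7, RM8, RM9.
RM2 starts before RM1 ends → RM1 and RM2 overlap.
RM3 starts after RM1 ends, so RM1 has no further overlaps.
RM3 starts after RM2 ends, so RM2 has no further overlaps.
RM5 starts after RM3 ends, so RM3 has no further overlaps.
RM6 starts before RM5 ends → RM5 and RM6 overlap.
RM4 starts exactly when RM5 ends (back-to-back, no overlap), so RM5 has no further overlaps.
RM4 starts after RM6 ends, so RM6 has no further overlaps.
RM7 starts before RM4 ends → RM4 and RM7 overlap.
RM8 starts exactly when RM4 ends (back-to-back, no overlap), so RM4 has no further overlaps.
RM8 starts before RM7 ends → RM7 and RM8 overlap.
RM9 starts before RM7 ends → RM7 and RM9 overlap.
RM9 starts before RM8 ends → RM8 and RM9 overlap.

RM1 & RM2, RM4 & RM7, RM5 & RM6, RM7 & RM8, RM7 & RM9, RM8 & RM9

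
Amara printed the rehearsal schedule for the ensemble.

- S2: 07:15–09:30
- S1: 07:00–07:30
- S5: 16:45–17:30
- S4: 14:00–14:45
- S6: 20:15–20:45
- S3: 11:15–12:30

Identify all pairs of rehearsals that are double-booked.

Sorted by start: S1, S2, S3, S4, S5, S6.
S2 starts before S1 ends → S1 and S2 overlap.
S3 starts after S1 ends; S1 is clear from here.
S3 starts after S2 ends; S2 is clear from here.
S4 starts after S3 ends; S3 is clear from here.
S5 starts after S4 ends; S4 is clear from here.
S6 starts after S5 ends.

S1 & S2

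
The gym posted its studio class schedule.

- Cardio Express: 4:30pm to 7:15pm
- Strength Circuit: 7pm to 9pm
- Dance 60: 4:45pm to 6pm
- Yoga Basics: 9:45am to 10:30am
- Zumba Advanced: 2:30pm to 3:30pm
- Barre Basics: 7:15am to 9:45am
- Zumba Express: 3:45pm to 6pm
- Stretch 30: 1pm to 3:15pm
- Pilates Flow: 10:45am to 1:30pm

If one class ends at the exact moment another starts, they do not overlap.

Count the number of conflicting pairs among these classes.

6

Check each pair: they overlap iff neither finishes before the other starts.
Sorted by start: Barre Basics, Yoga Basics, Pilates Flow, Stretch 30, Zumba Advanced, Zumba Express, Cardio Express, Dance 60, Strength Circuit.
Yoga Basics starts exactly when Barre Basics ends (back-to-back, no overlap); Barre Basics is clear from here.
Pilates Flow starts after Yoga Basics ends; Yoga Basics is clear from here.
Stretch 30 starts before Pilates Flow ends → Pilates Flow and Stretch 30 overlap.
Zumba Advanced starts after Pilates Flow ends; Pilates Flow is clear from here.
Zumba Advanced starts before Stretch 30 ends → Stretch 30 and Zumba Advanced overlap.
Zumba Express starts after Stretch 30 ends; Stretch 30 is clear from here.
Zumba Express starts after Zumba Advanced ends; Zumba Advanced is clear from here.
Cardio Express starts before Zumba Express ends → Zumba Express and Cardio Express overlap.
Dance 60 starts before Zumba Express ends → Zumba Express and Dance 60 overlap.
Strength Circuit starts after Zumba Express ends.
Dance 60 starts before Cardio Express ends → Cardio Express and Dance 60 overlap.
Strength Circuit starts before Cardio Express ends → Cardio Express and Strength Circuit overlap.
Strength Circuit starts after Dance 60 ends.
Overlapping pairs: Cardio Express & Dance 60, Cardio Express & Strength Circuit, Cardio Express & Zumba Express, Dance 60 & Zumba Express, Pilates Flow & Stretch 30, Stretch 30 & Zumba Advanced — 6 in total.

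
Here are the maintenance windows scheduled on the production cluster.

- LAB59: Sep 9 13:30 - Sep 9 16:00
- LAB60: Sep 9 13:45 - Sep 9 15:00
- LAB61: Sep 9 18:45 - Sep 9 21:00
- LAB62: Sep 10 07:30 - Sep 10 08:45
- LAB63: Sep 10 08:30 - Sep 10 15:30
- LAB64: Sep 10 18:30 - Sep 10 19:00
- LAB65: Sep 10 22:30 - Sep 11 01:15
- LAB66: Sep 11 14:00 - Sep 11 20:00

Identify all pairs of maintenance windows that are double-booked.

LAB59 & LAB60, LAB62 & LAB63

Two intervals overlap when each starts before the other ends.
Sorted by start: LAB59, LAB60, LAB61, LAB62, LAB63, LAB64, LAB65, LAB66.
LAB60 starts before LAB59 ends → LAB59 and LAB60 overlap.
LAB61 starts after LAB59 ends, so LAB59 has no further overlaps.
LAB61 starts after LAB60 ends, so LAB60 has no further overlaps.
LAB62 starts after LAB61 ends, so LAB61 has no further overlaps.
LAB63 starts before LAB62 ends → LAB62 and LAB63 overlap.
LAB64 starts after LAB62 ends, so LAB62 has no further overlaps.
LAB64 starts after LAB63 ends, so LAB63 has no further overlaps.
LAB65 starts after LAB64 ends, so LAB64 has no further overlaps.
LAB66 starts after LAB65 ends.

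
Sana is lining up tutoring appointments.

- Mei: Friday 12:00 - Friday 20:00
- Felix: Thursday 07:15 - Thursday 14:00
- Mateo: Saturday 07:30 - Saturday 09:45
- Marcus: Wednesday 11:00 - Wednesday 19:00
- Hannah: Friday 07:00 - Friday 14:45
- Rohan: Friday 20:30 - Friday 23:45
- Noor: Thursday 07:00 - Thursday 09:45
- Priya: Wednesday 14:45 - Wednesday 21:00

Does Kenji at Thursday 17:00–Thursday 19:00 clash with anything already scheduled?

Marcus: ends Wednesday 19:00 at or before Kenji starts Thursday 17:00 → clear.
Priya: ends Wednesday 21:00 at or before Kenji starts Thursday 17:00 → clear.
Noor: ends Thursday 09:45 at or before Kenji starts Thursday 17:00 → clear.
Felix: ends Thursday 14:00 at or before Kenji starts Thursday 17:00 → clear.
Hannah: starts Friday 07:00 at or after Kenji ends Thursday 19:00 → clear.
Mei: starts Friday 12:00 at or after Kenji ends Thursday 19:00 → clear.
Rohan: starts Friday 20:30 at or after Kenji ends Thursday 19:00 → clear.
Mateo: starts Saturday 07:30 at or after Kenji ends Thursday 19:00 → clear.

No — it doesn't clash with anything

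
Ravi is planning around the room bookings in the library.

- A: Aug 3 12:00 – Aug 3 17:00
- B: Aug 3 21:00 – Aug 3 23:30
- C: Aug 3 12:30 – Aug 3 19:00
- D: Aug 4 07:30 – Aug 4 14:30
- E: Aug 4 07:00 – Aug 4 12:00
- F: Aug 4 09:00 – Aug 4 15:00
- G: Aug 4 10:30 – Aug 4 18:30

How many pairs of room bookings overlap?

7

Sorted by start: A, C, B, E, D, F, G.
C starts before A ends → A and C overlap.
B starts after A ends; A is clear from here.
B starts after C ends; C is clear from here.
E starts after B ends; B is clear from here.
D starts before E ends → E and D overlap.
F starts before E ends → E and F overlap.
G starts before E ends → E and G overlap.
F starts before D ends → D and F overlap.
G starts before D ends → D and G overlap.
G starts before F ends → F and G overlap.
Overlapping pairs: A & C, D & E, D & F, D & G, E & F, E & G, F & G — 7 in total.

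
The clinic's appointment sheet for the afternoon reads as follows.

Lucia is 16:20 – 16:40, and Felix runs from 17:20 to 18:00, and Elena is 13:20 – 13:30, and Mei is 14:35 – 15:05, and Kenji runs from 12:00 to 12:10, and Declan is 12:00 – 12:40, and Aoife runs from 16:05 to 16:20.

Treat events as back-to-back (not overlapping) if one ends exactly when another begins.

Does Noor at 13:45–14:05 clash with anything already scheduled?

Kenji: ends 12:10 at or before Noor starts 13:45 → clear.
Declan: ends 12:40 at or before Noor starts 13:45 → clear.
Elena: ends 13:30 at or before Noor starts 13:45 → clear.
Mei: starts 14:35 at or after Noor ends 14:05 → clear.
Aoife: starts 16:05 at or after Noor ends 14:05 → clear.
Lucia: starts 16:20 at or after Noor ends 14:05 → clear.
Felix: starts 17:20 at or after Noor ends 14:05 → clear.

No — it doesn't clash with anything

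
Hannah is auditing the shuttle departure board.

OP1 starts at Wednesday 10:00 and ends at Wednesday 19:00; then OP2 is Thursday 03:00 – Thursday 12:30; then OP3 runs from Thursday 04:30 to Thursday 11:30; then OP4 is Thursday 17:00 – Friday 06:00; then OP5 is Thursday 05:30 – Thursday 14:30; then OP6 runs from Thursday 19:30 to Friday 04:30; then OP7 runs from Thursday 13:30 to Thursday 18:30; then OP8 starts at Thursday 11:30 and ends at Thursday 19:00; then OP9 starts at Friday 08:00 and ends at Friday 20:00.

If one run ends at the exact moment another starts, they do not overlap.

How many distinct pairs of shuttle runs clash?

10

Sorted by start: OP1, OP2, OP3, OP5, OP8, OP7, OP4, OP6, OP9.
OP2 starts after OP1 ends — done with OP1.
OP3 starts before OP2 ends → OP2 and OP3 overlap.
OP5 starts before OP2 ends → OP2 and OP5 overlap.
OP8 starts before OP2 ends → OP2 and OP8 overlap.
OP7 starts after OP2 ends — done with OP2.
OP5 starts before OP3 ends → OP3 and OP5 overlap.
OP8 starts exactly when OP3 ends (back-to-back, no overlap) — done with OP3.
OP8 starts before OP5 ends → OP5 and OP8 overlap.
OP7 starts before OP5 ends → OP5 and OP7 overlap.
OP4 starts after OP5 ends — done with OP5.
OP7 starts before OP8 ends → OP8 and OP7 overlap.
OP4 starts before OP8 ends → OP8 and OP4 overlap.
OP6 starts after OP8 ends — done with OP8.
OP4 starts before OP7 ends → OP7 and OP4 overlap.
OP6 starts after OP7 ends — done with OP7.
OP6 starts before OP4 ends → OP4 and OP6 overlap.
OP9 starts after OP4 ends.
OP9 starts after OP6 ends.
Overlapping pairs: OP2 & OP3, OP2 & OP5, OP2 & OP8, OP3 & OP5, OP4 & OP6, OP4 & OP7, OP4 & OP8, OP5 & OP7, OP5 & OP8, OP7 & OP8 — 10 in total.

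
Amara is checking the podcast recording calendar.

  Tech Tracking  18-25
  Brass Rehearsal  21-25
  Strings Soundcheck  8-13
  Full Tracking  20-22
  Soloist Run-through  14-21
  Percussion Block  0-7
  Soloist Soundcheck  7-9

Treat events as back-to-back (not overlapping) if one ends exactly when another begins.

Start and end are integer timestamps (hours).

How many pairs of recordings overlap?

6

Check each pair: they overlap iff neither finishes before the other starts.
Sorted by start: Percussion Block, Soloist Soundcheck, Strings Soundcheck, Soloist Run-through, Tech Tracking, Full Tracking, Brass Rehearsal.
Soloist Soundcheck starts exactly when Percussion Block ends (back-to-back, no overlap), so Percussion Block has no further overlaps.
Strings Soundcheck starts before Soloist Soundcheck ends → Soloist Soundcheck and Strings Soundcheck overlap.
Soloist Run-through starts after Soloist Soundcheck ends, so Soloist Soundcheck has no further overlaps.
Soloist Run-through starts after Strings Soundcheck ends, so Strings Soundcheck has no further overlaps.
Tech Tracking starts before Soloist Run-through ends → Soloist Run-through and Tech Tracking overlap.
Full Tracking starts before Soloist Run-through ends → Soloist Run-through and Full Tracking overlap.
Brass Rehearsal starts exactly when Soloist Run-through ends (back-to-back, no overlap).
Full Tracking starts before Tech Tracking ends → Tech Tracking and Full Tracking overlap.
Brass Rehearsal starts before Tech Tracking ends → Tech Tracking and Brass Rehearsal overlap.
Brass Rehearsal starts before Full Tracking ends → Full Tracking and Brass Rehearsal overlap.
Overlapping pairs: Brass Rehearsal & Full Tracking, Brass Rehearsal & Tech Tracking, Full Tracking & Soloist Run-through, Full Tracking & Tech Tracking, Soloist Run-through & Tech Tracking, Soloist Soundcheck & Strings Soundcheck — 6 in total.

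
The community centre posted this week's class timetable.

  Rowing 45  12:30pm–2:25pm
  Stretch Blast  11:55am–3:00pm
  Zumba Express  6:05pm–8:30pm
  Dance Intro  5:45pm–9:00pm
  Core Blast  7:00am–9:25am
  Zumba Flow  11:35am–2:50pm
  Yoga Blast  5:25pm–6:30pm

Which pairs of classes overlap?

Sorted by start: Core Blast, Zumba Flow, Stretch Blast, Rowing 45, Yoga Blast, Dance Intro, Zumba Express.
Zumba Flow starts after Core Blast ends; Core Blast is clear from here.
Stretch Blast starts before Zumba Flow ends → Zumba Flow and Stretch Blast overlap.
Rowing 45 starts before Zumba Flow ends → Zumba Flow and Rowing 45 overlap.
Yoga Blast starts after Zumba Flow ends; Zumba Flow is clear from here.
Rowing 45 starts before Stretch Blast ends → Stretch Blast and Rowing 45 overlap.
Yoga Blast starts after Stretch Blast ends; Stretch Blast is clear from here.
Yoga Blast starts after Rowing 45 ends; Rowing 45 is clear from here.
Dance Intro starts before Yoga Blast ends → Yoga Blast and Dance Intro overlap.
Zumba Express starts before Yoga Blast ends → Yoga Blast and Zumba Express overlap.
Zumba Express starts before Dance Intro ends → Dance Intro and Zumba Express overlap.

Dance Intro & Yoga Blast, Dance Intro & Zumba Express, Rowing 45 & Stretch Blast, Rowing 45 & Zumba Flow, Stretch Blast & Zumba Flow, Yoga Blast & Zumba Express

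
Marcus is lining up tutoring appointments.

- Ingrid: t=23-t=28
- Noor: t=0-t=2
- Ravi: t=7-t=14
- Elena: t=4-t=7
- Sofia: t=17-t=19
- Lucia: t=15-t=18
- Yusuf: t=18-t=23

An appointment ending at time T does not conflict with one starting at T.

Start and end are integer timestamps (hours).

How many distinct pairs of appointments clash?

2

Sorted by start: Noor, Elena, Ravi, Lucia, Sofia, Yusuf, Ingrid.
Elena starts after Noor ends, so nothing later overlaps Noor either.
Ravi starts exactly when Elena ends (back-to-back, no overlap), so nothing later overlaps Elena either.
Lucia starts after Ravi ends, so nothing later overlaps Ravi either.
Sofia starts before Lucia ends → Lucia and Sofia overlap.
Yusuf starts exactly when Lucia ends (back-to-back, no overlap), so nothing later overlaps Lucia either.
Yusuf starts before Sofia ends → Sofia and Yusuf overlap.
Ingrid starts after Sofia ends.
Ingrid starts exactly when Yusuf ends (back-to-back, no overlap).
Overlapping pairs: Lucia & Sofia, Sofia & Yusuf — 2 in total.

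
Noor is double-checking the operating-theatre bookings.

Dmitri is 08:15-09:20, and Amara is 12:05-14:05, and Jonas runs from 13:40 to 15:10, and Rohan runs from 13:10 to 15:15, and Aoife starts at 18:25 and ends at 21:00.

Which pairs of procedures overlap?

Sorted by start: Dmitri, Amara, Rohan, Jonas, Aoife.
Amara starts after Dmitri ends; Dmitri is clear from here.
Rohan starts before Amara ends → Amara and Rohan overlap.
Jonas starts before Amara ends → Amara and Jonas overlap.
Aoife starts after Amara ends.
Jonas starts before Rohan ends → Rohan and Jonas overlap.
Aoife starts after Rohan ends.
Aoife starts after Jonas ends.

Amara & Jonas, Amara & Rohan, Jonas & Rohan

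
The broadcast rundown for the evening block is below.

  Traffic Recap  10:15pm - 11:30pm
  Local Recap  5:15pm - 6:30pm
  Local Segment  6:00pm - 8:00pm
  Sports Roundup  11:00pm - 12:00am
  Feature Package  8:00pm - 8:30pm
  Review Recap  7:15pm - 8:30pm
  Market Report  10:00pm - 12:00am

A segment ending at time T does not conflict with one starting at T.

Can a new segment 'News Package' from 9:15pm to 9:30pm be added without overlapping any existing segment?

Yes — the slot is free

Local Recap: ends 6:30pm at or before News Package starts 9:15pm → clear.
Local Segment: ends 8:00pm at or before News Package starts 9:15pm → clear.
Review Recap: ends 8:30pm at or before News Package starts 9:15pm → clear.
Feature Package: ends 8:30pm at or before News Package starts 9:15pm → clear.
Market Report: starts 10:00pm at or after News Package ends 9:30pm → clear.
Traffic Recap: starts 10:15pm at or after News Package ends 9:30pm → clear.
Sports Roundup: starts 11:00pm at or after News Package ends 9:30pm → clear.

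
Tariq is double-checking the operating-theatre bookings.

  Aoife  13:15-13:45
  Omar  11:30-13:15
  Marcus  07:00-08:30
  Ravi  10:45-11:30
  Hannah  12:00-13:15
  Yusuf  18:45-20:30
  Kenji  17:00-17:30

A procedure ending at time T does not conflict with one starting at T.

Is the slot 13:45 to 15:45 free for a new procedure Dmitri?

Yes — the slot is free

Marcus: ends 08:30 at or before Dmitri starts 13:45 → clear.
Ravi: ends 11:30 at or before Dmitri starts 13:45 → clear.
Omar: ends 13:15 at or before Dmitri starts 13:45 → clear.
Hannah: ends 13:15 at or before Dmitri starts 13:45 → clear.
Aoife: ends 13:45 at or before Dmitri starts 13:45 → clear.
Kenji: starts 17:00 at or after Dmitri ends 15:45 → clear.
Yusuf: starts 18:45 at or after Dmitri ends 15:45 → clear.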